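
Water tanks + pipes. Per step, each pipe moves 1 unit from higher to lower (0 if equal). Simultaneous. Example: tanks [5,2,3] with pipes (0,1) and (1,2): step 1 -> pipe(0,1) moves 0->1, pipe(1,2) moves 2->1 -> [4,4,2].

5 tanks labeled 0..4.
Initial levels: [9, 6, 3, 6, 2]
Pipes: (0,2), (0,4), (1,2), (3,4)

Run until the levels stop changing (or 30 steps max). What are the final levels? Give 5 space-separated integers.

Step 1: flows [0->2,0->4,1->2,3->4] -> levels [7 5 5 5 4]
Step 2: flows [0->2,0->4,1=2,3->4] -> levels [5 5 6 4 6]
Step 3: flows [2->0,4->0,2->1,4->3] -> levels [7 6 4 5 4]
Step 4: flows [0->2,0->4,1->2,3->4] -> levels [5 5 6 4 6]
  -> period-2 cycle: step 4 state = step 2 state; never stabilizes
  -> state at step 30: (30-2) mod 2 = 0, same as step 2 -> [5 5 6 4 6]

Answer: 5 5 6 4 6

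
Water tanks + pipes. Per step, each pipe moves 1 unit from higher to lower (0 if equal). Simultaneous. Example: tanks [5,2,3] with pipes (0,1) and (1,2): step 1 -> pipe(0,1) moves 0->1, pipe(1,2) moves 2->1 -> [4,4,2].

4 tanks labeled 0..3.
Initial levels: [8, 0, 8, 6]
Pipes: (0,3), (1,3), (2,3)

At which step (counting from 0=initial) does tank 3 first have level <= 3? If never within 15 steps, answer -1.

Step 1: flows [0->3,3->1,2->3] -> levels [7 1 7 7]
Step 2: flows [0=3,3->1,2=3] -> levels [7 2 7 6]
Step 3: flows [0->3,3->1,2->3] -> levels [6 3 6 7]
Step 4: flows [3->0,3->1,3->2] -> levels [7 4 7 4]
Step 5: flows [0->3,1=3,2->3] -> levels [6 4 6 6]
Step 6: flows [0=3,3->1,2=3] -> levels [6 5 6 5]
Step 7: flows [0->3,1=3,2->3] -> levels [5 5 5 7]
Step 8: flows [3->0,3->1,3->2] -> levels [6 6 6 4]
Step 9: flows [0->3,1->3,2->3] -> levels [5 5 5 7]
  -> period-2 cycle (repeats step 7); tank 3 never drops to <=3
Tank 3 never reaches <=3 within 15 steps

Answer: -1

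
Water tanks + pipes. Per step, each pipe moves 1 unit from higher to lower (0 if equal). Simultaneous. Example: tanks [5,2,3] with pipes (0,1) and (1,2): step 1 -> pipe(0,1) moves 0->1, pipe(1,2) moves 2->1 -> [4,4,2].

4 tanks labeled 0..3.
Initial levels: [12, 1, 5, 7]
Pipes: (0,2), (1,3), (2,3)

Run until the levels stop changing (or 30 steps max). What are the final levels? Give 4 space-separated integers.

Step 1: flows [0->2,3->1,3->2] -> levels [11 2 7 5]
Step 2: flows [0->2,3->1,2->3] -> levels [10 3 7 5]
Step 3: flows [0->2,3->1,2->3] -> levels [9 4 7 5]
Step 4: flows [0->2,3->1,2->3] -> levels [8 5 7 5]
Step 5: flows [0->2,1=3,2->3] -> levels [7 5 7 6]
Step 6: flows [0=2,3->1,2->3] -> levels [7 6 6 6]
Step 7: flows [0->2,1=3,2=3] -> levels [6 6 7 6]
Step 8: flows [2->0,1=3,2->3] -> levels [7 6 5 7]
Step 9: flows [0->2,3->1,3->2] -> levels [6 7 7 5]
Step 10: flows [2->0,1->3,2->3] -> levels [7 6 5 7]
  -> period-2 cycle: step 10 state = step 8 state; never stabilizes
  -> state at step 30: (30-8) mod 2 = 0, same as step 8 -> [7 6 5 7]

Answer: 7 6 5 7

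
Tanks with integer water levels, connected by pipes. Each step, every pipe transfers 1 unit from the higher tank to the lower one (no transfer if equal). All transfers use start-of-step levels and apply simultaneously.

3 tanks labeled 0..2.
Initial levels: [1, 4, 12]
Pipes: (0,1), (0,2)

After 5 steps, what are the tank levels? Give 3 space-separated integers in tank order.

Step 1: flows [1->0,2->0] -> levels [3 3 11]
Step 2: flows [0=1,2->0] -> levels [4 3 10]
Step 3: flows [0->1,2->0] -> levels [4 4 9]
Step 4: flows [0=1,2->0] -> levels [5 4 8]
Step 5: flows [0->1,2->0] -> levels [5 5 7]

Answer: 5 5 7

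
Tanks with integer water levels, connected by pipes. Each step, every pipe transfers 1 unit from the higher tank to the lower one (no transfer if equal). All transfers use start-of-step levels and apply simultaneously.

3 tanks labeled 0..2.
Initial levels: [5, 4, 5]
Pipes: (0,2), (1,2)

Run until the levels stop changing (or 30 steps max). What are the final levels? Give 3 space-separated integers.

Step 1: flows [0=2,2->1] -> levels [5 5 4]
Step 2: flows [0->2,1->2] -> levels [4 4 6]
Step 3: flows [2->0,2->1] -> levels [5 5 4]
  -> period-2 cycle: step 3 state = step 1 state; never stabilizes
  -> state at step 30: (30-1) mod 2 = 1, same as step 2 -> [4 4 6]

Answer: 4 4 6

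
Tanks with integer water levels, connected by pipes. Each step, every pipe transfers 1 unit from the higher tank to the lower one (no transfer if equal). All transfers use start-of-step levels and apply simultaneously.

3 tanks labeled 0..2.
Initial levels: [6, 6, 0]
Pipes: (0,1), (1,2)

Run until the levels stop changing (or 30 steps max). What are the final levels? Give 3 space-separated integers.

Answer: 4 4 4

Derivation:
Step 1: flows [0=1,1->2] -> levels [6 5 1]
Step 2: flows [0->1,1->2] -> levels [5 5 2]
Step 3: flows [0=1,1->2] -> levels [5 4 3]
Step 4: flows [0->1,1->2] -> levels [4 4 4]
Step 5: flows [0=1,1=2] -> levels [4 4 4]
  -> stable (no change)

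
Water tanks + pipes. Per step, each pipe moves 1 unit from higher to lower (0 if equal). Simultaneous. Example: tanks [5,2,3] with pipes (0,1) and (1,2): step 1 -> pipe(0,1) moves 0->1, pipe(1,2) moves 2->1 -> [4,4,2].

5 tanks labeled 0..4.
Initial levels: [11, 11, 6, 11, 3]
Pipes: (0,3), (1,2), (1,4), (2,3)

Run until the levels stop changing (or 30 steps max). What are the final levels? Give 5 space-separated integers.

Answer: 10 7 9 8 8

Derivation:
Step 1: flows [0=3,1->2,1->4,3->2] -> levels [11 9 8 10 4]
Step 2: flows [0->3,1->2,1->4,3->2] -> levels [10 7 10 10 5]
Step 3: flows [0=3,2->1,1->4,2=3] -> levels [10 7 9 10 6]
Step 4: flows [0=3,2->1,1->4,3->2] -> levels [10 7 9 9 7]
Step 5: flows [0->3,2->1,1=4,2=3] -> levels [9 8 8 10 7]
Step 6: flows [3->0,1=2,1->4,3->2] -> levels [10 7 9 8 8]
Step 7: flows [0->3,2->1,4->1,2->3] -> levels [9 9 7 10 7]
Step 8: flows [3->0,1->2,1->4,3->2] -> levels [10 7 9 8 8]
  -> period-2 cycle: step 8 state = step 6 state; never stabilizes
  -> state at step 30: (30-6) mod 2 = 0, same as step 6 -> [10 7 9 8 8]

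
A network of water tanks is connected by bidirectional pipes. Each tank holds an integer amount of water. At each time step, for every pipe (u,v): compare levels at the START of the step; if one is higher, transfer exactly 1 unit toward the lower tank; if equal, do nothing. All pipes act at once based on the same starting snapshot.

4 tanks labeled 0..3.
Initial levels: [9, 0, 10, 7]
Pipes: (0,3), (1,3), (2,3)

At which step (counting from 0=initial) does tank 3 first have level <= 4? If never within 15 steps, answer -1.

Answer: -1

Derivation:
Step 1: flows [0->3,3->1,2->3] -> levels [8 1 9 8]
Step 2: flows [0=3,3->1,2->3] -> levels [8 2 8 8]
Step 3: flows [0=3,3->1,2=3] -> levels [8 3 8 7]
Step 4: flows [0->3,3->1,2->3] -> levels [7 4 7 8]
Step 5: flows [3->0,3->1,3->2] -> levels [8 5 8 5]
Step 6: flows [0->3,1=3,2->3] -> levels [7 5 7 7]
Step 7: flows [0=3,3->1,2=3] -> levels [7 6 7 6]
Step 8: flows [0->3,1=3,2->3] -> levels [6 6 6 8]
Step 9: flows [3->0,3->1,3->2] -> levels [7 7 7 5]
Step 10: flows [0->3,1->3,2->3] -> levels [6 6 6 8]
  -> period-2 cycle (repeats step 8); tank 3 never drops to <=4
Tank 3 never reaches <=4 within 15 steps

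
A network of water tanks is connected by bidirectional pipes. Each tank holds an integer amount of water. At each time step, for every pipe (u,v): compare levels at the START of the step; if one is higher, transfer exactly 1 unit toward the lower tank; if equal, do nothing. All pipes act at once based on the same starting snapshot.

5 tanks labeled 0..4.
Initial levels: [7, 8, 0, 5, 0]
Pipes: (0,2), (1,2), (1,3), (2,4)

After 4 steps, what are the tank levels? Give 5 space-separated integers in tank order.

Step 1: flows [0->2,1->2,1->3,2=4] -> levels [6 6 2 6 0]
Step 2: flows [0->2,1->2,1=3,2->4] -> levels [5 5 3 6 1]
Step 3: flows [0->2,1->2,3->1,2->4] -> levels [4 5 4 5 2]
Step 4: flows [0=2,1->2,1=3,2->4] -> levels [4 4 4 5 3]

Answer: 4 4 4 5 3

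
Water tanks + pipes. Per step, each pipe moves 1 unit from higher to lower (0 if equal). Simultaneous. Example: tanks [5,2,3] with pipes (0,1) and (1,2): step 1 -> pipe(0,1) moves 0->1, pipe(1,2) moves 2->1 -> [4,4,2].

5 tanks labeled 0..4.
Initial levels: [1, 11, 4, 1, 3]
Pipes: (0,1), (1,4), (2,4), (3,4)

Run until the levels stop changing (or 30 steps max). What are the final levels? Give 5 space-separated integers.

Answer: 4 5 4 4 3

Derivation:
Step 1: flows [1->0,1->4,2->4,4->3] -> levels [2 9 3 2 4]
Step 2: flows [1->0,1->4,4->2,4->3] -> levels [3 7 4 3 3]
Step 3: flows [1->0,1->4,2->4,3=4] -> levels [4 5 3 3 5]
Step 4: flows [1->0,1=4,4->2,4->3] -> levels [5 4 4 4 3]
Step 5: flows [0->1,1->4,2->4,3->4] -> levels [4 4 3 3 6]
Step 6: flows [0=1,4->1,4->2,4->3] -> levels [4 5 4 4 3]
Step 7: flows [1->0,1->4,2->4,3->4] -> levels [5 3 3 3 6]
Step 8: flows [0->1,4->1,4->2,4->3] -> levels [4 5 4 4 3]
  -> period-2 cycle: step 8 state = step 6 state; never stabilizes
  -> state at step 30: (30-6) mod 2 = 0, same as step 6 -> [4 5 4 4 3]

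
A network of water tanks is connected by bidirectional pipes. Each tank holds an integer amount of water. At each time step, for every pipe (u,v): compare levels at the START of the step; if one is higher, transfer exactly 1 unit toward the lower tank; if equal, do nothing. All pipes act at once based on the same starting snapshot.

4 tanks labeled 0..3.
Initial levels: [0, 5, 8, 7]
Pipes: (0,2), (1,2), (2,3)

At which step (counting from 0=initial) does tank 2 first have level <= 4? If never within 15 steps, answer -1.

Answer: 5

Derivation:
Step 1: flows [2->0,2->1,2->3] -> levels [1 6 5 8]
Step 2: flows [2->0,1->2,3->2] -> levels [2 5 6 7]
Step 3: flows [2->0,2->1,3->2] -> levels [3 6 5 6]
Step 4: flows [2->0,1->2,3->2] -> levels [4 5 6 5]
Step 5: flows [2->0,2->1,2->3] -> levels [5 6 3 6]
Tank 2 first reaches <=4 at step 5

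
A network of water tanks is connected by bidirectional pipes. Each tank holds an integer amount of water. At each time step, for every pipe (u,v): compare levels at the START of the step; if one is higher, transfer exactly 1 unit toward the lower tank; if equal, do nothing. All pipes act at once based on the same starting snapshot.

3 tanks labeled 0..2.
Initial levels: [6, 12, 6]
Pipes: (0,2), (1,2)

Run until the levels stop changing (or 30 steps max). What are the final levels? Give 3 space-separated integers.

Step 1: flows [0=2,1->2] -> levels [6 11 7]
Step 2: flows [2->0,1->2] -> levels [7 10 7]
Step 3: flows [0=2,1->2] -> levels [7 9 8]
Step 4: flows [2->0,1->2] -> levels [8 8 8]
Step 5: flows [0=2,1=2] -> levels [8 8 8]
  -> stable (no change)

Answer: 8 8 8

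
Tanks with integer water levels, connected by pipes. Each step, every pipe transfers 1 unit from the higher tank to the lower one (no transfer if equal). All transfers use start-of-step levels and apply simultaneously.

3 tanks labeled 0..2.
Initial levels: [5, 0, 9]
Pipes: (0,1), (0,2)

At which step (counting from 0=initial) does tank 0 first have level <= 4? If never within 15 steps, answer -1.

Step 1: flows [0->1,2->0] -> levels [5 1 8]
Step 2: flows [0->1,2->0] -> levels [5 2 7]
Step 3: flows [0->1,2->0] -> levels [5 3 6]
Step 4: flows [0->1,2->0] -> levels [5 4 5]
Step 5: flows [0->1,0=2] -> levels [4 5 5]
Tank 0 first reaches <=4 at step 5

Answer: 5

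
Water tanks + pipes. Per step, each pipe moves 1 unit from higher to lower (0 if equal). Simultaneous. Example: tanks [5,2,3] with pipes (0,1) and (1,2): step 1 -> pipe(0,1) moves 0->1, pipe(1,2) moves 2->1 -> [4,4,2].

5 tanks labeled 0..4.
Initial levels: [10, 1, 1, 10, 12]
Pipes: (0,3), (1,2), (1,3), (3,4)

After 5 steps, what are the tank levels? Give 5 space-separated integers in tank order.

Answer: 10 4 3 7 10

Derivation:
Step 1: flows [0=3,1=2,3->1,4->3] -> levels [10 2 1 10 11]
Step 2: flows [0=3,1->2,3->1,4->3] -> levels [10 2 2 10 10]
Step 3: flows [0=3,1=2,3->1,3=4] -> levels [10 3 2 9 10]
Step 4: flows [0->3,1->2,3->1,4->3] -> levels [9 3 3 10 9]
Step 5: flows [3->0,1=2,3->1,3->4] -> levels [10 4 3 7 10]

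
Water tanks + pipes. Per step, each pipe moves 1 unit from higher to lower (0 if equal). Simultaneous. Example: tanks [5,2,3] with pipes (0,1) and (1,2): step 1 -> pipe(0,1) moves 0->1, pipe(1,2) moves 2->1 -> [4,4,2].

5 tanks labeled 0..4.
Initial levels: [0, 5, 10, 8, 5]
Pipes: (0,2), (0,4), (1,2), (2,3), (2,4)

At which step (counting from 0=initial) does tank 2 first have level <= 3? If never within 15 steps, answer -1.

Step 1: flows [2->0,4->0,2->1,2->3,2->4] -> levels [2 6 6 9 5]
Step 2: flows [2->0,4->0,1=2,3->2,2->4] -> levels [4 6 5 8 5]
Step 3: flows [2->0,4->0,1->2,3->2,2=4] -> levels [6 5 6 7 4]
Step 4: flows [0=2,0->4,2->1,3->2,2->4] -> levels [5 6 5 6 6]
Step 5: flows [0=2,4->0,1->2,3->2,4->2] -> levels [6 5 8 5 4]
Step 6: flows [2->0,0->4,2->1,2->3,2->4] -> levels [6 6 4 6 6]
Step 7: flows [0->2,0=4,1->2,3->2,4->2] -> levels [5 5 8 5 5]
Step 8: flows [2->0,0=4,2->1,2->3,2->4] -> levels [6 6 4 6 6]
  -> period-2 cycle (repeats step 6); tank 2 never drops to <=3
Tank 2 never reaches <=3 within 15 steps

Answer: -1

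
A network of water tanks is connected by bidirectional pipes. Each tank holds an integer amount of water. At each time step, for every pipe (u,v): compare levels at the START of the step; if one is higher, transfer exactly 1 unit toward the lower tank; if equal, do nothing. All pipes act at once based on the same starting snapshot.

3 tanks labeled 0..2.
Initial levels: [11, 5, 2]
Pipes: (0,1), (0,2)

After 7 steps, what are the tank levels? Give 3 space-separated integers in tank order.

Step 1: flows [0->1,0->2] -> levels [9 6 3]
Step 2: flows [0->1,0->2] -> levels [7 7 4]
Step 3: flows [0=1,0->2] -> levels [6 7 5]
Step 4: flows [1->0,0->2] -> levels [6 6 6]
Step 5: flows [0=1,0=2] -> levels [6 6 6]
  -> stable; steps 6..7 unchanged -> [6 6 6]

Answer: 6 6 6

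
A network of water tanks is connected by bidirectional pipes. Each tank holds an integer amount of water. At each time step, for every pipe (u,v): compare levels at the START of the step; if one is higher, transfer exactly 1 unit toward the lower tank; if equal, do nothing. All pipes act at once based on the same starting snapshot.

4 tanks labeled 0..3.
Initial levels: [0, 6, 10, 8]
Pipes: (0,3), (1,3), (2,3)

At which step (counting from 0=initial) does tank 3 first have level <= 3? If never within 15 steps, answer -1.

Answer: -1

Derivation:
Step 1: flows [3->0,3->1,2->3] -> levels [1 7 9 7]
Step 2: flows [3->0,1=3,2->3] -> levels [2 7 8 7]
Step 3: flows [3->0,1=3,2->3] -> levels [3 7 7 7]
Step 4: flows [3->0,1=3,2=3] -> levels [4 7 7 6]
Step 5: flows [3->0,1->3,2->3] -> levels [5 6 6 7]
Step 6: flows [3->0,3->1,3->2] -> levels [6 7 7 4]
Step 7: flows [0->3,1->3,2->3] -> levels [5 6 6 7]
  -> period-2 cycle (repeats step 5); tank 3 never drops to <=3
Tank 3 never reaches <=3 within 15 steps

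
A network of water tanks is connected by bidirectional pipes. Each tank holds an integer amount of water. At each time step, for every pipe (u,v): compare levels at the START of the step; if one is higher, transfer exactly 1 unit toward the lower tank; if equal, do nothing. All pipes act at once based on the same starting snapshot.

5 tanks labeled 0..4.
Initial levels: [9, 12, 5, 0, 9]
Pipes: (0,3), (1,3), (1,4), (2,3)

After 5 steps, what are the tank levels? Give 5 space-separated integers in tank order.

Answer: 6 8 6 7 8

Derivation:
Step 1: flows [0->3,1->3,1->4,2->3] -> levels [8 10 4 3 10]
Step 2: flows [0->3,1->3,1=4,2->3] -> levels [7 9 3 6 10]
Step 3: flows [0->3,1->3,4->1,3->2] -> levels [6 9 4 7 9]
Step 4: flows [3->0,1->3,1=4,3->2] -> levels [7 8 5 6 9]
Step 5: flows [0->3,1->3,4->1,3->2] -> levels [6 8 6 7 8]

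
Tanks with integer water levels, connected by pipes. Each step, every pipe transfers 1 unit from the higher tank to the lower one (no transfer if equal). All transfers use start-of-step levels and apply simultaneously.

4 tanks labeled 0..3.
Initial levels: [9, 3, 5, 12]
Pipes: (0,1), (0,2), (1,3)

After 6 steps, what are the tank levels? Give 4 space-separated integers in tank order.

Answer: 6 9 7 7

Derivation:
Step 1: flows [0->1,0->2,3->1] -> levels [7 5 6 11]
Step 2: flows [0->1,0->2,3->1] -> levels [5 7 7 10]
Step 3: flows [1->0,2->0,3->1] -> levels [7 7 6 9]
Step 4: flows [0=1,0->2,3->1] -> levels [6 8 7 8]
Step 5: flows [1->0,2->0,1=3] -> levels [8 7 6 8]
Step 6: flows [0->1,0->2,3->1] -> levels [6 9 7 7]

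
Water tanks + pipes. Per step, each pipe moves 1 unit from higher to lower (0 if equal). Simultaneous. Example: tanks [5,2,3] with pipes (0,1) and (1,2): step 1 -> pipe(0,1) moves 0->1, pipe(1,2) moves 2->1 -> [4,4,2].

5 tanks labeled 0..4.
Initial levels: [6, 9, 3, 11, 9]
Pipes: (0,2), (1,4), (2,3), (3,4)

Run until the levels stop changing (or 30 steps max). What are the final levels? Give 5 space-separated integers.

Step 1: flows [0->2,1=4,3->2,3->4] -> levels [5 9 5 9 10]
Step 2: flows [0=2,4->1,3->2,4->3] -> levels [5 10 6 9 8]
Step 3: flows [2->0,1->4,3->2,3->4] -> levels [6 9 6 7 10]
Step 4: flows [0=2,4->1,3->2,4->3] -> levels [6 10 7 7 8]
Step 5: flows [2->0,1->4,2=3,4->3] -> levels [7 9 6 8 8]
Step 6: flows [0->2,1->4,3->2,3=4] -> levels [6 8 8 7 9]
Step 7: flows [2->0,4->1,2->3,4->3] -> levels [7 9 6 9 7]
Step 8: flows [0->2,1->4,3->2,3->4] -> levels [6 8 8 7 9]
  -> period-2 cycle: step 8 state = step 6 state; never stabilizes
  -> state at step 30: (30-6) mod 2 = 0, same as step 6 -> [6 8 8 7 9]

Answer: 6 8 8 7 9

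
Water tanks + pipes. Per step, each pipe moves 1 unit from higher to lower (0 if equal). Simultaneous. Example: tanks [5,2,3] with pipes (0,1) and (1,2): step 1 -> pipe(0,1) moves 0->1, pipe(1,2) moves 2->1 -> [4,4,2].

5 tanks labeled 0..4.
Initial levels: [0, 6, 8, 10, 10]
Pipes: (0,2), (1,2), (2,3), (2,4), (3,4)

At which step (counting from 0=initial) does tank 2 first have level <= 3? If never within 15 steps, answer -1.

Step 1: flows [2->0,2->1,3->2,4->2,3=4] -> levels [1 7 8 9 9]
Step 2: flows [2->0,2->1,3->2,4->2,3=4] -> levels [2 8 8 8 8]
Step 3: flows [2->0,1=2,2=3,2=4,3=4] -> levels [3 8 7 8 8]
Step 4: flows [2->0,1->2,3->2,4->2,3=4] -> levels [4 7 9 7 7]
Step 5: flows [2->0,2->1,2->3,2->4,3=4] -> levels [5 8 5 8 8]
Step 6: flows [0=2,1->2,3->2,4->2,3=4] -> levels [5 7 8 7 7]
Step 7: flows [2->0,2->1,2->3,2->4,3=4] -> levels [6 8 4 8 8]
Step 8: flows [0->2,1->2,3->2,4->2,3=4] -> levels [5 7 8 7 7]
  -> period-2 cycle (repeats step 6); tank 2 never drops to <=3
Tank 2 never reaches <=3 within 15 steps

Answer: -1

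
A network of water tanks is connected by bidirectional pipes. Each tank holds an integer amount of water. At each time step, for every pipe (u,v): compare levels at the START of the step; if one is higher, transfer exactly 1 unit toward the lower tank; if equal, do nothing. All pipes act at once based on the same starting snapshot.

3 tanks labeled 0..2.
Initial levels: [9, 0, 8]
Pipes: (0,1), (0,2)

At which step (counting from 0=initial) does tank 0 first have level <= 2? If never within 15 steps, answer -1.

Step 1: flows [0->1,0->2] -> levels [7 1 9]
Step 2: flows [0->1,2->0] -> levels [7 2 8]
Step 3: flows [0->1,2->0] -> levels [7 3 7]
Step 4: flows [0->1,0=2] -> levels [6 4 7]
Step 5: flows [0->1,2->0] -> levels [6 5 6]
Step 6: flows [0->1,0=2] -> levels [5 6 6]
Step 7: flows [1->0,2->0] -> levels [7 5 5]
Step 8: flows [0->1,0->2] -> levels [5 6 6]
  -> period-2 cycle (repeats step 6); tank 0 never drops to <=2
Tank 0 never reaches <=2 within 15 steps

Answer: -1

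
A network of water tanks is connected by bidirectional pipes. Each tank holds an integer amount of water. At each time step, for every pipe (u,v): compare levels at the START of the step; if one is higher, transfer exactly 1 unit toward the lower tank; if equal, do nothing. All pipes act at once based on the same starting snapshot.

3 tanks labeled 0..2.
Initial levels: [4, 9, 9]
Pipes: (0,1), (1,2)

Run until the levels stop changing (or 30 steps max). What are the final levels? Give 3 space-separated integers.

Answer: 7 8 7

Derivation:
Step 1: flows [1->0,1=2] -> levels [5 8 9]
Step 2: flows [1->0,2->1] -> levels [6 8 8]
Step 3: flows [1->0,1=2] -> levels [7 7 8]
Step 4: flows [0=1,2->1] -> levels [7 8 7]
Step 5: flows [1->0,1->2] -> levels [8 6 8]
Step 6: flows [0->1,2->1] -> levels [7 8 7]
  -> period-2 cycle: step 6 state = step 4 state; never stabilizes
  -> state at step 30: (30-4) mod 2 = 0, same as step 4 -> [7 8 7]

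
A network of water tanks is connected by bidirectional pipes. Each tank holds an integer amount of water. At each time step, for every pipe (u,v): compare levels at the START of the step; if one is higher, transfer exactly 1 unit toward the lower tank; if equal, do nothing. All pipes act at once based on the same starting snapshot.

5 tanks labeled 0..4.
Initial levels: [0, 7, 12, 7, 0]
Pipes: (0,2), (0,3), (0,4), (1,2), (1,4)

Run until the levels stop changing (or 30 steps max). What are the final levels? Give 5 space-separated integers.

Step 1: flows [2->0,3->0,0=4,2->1,1->4] -> levels [2 7 10 6 1]
Step 2: flows [2->0,3->0,0->4,2->1,1->4] -> levels [3 7 8 5 3]
Step 3: flows [2->0,3->0,0=4,2->1,1->4] -> levels [5 7 6 4 4]
Step 4: flows [2->0,0->3,0->4,1->2,1->4] -> levels [4 5 6 5 6]
Step 5: flows [2->0,3->0,4->0,2->1,4->1] -> levels [7 7 4 4 4]
Step 6: flows [0->2,0->3,0->4,1->2,1->4] -> levels [4 5 6 5 6]
  -> period-2 cycle: step 6 state = step 4 state; never stabilizes
  -> state at step 30: (30-4) mod 2 = 0, same as step 4 -> [4 5 6 5 6]

Answer: 4 5 6 5 6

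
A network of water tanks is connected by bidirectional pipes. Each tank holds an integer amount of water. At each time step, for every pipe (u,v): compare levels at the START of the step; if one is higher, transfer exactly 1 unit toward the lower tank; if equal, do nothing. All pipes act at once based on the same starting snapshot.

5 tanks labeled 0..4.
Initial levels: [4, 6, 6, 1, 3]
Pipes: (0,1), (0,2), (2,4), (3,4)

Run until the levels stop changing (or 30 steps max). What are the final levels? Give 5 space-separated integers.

Step 1: flows [1->0,2->0,2->4,4->3] -> levels [6 5 4 2 3]
Step 2: flows [0->1,0->2,2->4,4->3] -> levels [4 6 4 3 3]
Step 3: flows [1->0,0=2,2->4,3=4] -> levels [5 5 3 3 4]
Step 4: flows [0=1,0->2,4->2,4->3] -> levels [4 5 5 4 2]
Step 5: flows [1->0,2->0,2->4,3->4] -> levels [6 4 3 3 4]
Step 6: flows [0->1,0->2,4->2,4->3] -> levels [4 5 5 4 2]
  -> period-2 cycle: step 6 state = step 4 state; never stabilizes
  -> state at step 30: (30-4) mod 2 = 0, same as step 4 -> [4 5 5 4 2]

Answer: 4 5 5 4 2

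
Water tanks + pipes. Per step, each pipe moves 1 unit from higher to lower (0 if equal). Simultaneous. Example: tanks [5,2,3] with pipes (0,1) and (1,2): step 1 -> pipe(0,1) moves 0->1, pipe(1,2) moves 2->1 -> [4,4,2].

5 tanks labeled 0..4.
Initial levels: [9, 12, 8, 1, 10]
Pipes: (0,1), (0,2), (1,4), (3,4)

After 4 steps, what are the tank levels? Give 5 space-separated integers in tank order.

Step 1: flows [1->0,0->2,1->4,4->3] -> levels [9 10 9 2 10]
Step 2: flows [1->0,0=2,1=4,4->3] -> levels [10 9 9 3 9]
Step 3: flows [0->1,0->2,1=4,4->3] -> levels [8 10 10 4 8]
Step 4: flows [1->0,2->0,1->4,4->3] -> levels [10 8 9 5 8]

Answer: 10 8 9 5 8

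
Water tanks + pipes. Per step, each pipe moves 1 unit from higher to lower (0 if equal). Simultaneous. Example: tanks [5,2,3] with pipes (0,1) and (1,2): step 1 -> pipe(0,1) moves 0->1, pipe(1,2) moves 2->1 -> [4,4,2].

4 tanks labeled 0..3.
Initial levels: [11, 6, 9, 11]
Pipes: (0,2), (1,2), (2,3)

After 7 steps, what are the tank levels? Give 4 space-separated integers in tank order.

Answer: 9 9 10 9

Derivation:
Step 1: flows [0->2,2->1,3->2] -> levels [10 7 10 10]
Step 2: flows [0=2,2->1,2=3] -> levels [10 8 9 10]
Step 3: flows [0->2,2->1,3->2] -> levels [9 9 10 9]
Step 4: flows [2->0,2->1,2->3] -> levels [10 10 7 10]
Step 5: flows [0->2,1->2,3->2] -> levels [9 9 10 9]
  -> period-2 cycle: step 5 state = step 3 state
  -> state at step 7: (7-3) mod 2 = 0, same as step 3 -> [9 9 10 9]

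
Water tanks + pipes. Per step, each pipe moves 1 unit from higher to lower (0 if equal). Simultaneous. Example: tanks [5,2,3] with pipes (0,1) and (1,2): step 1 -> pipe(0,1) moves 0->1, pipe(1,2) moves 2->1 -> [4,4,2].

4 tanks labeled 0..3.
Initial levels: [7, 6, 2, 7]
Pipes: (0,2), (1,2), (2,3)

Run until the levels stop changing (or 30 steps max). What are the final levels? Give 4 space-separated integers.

Step 1: flows [0->2,1->2,3->2] -> levels [6 5 5 6]
Step 2: flows [0->2,1=2,3->2] -> levels [5 5 7 5]
Step 3: flows [2->0,2->1,2->3] -> levels [6 6 4 6]
Step 4: flows [0->2,1->2,3->2] -> levels [5 5 7 5]
  -> period-2 cycle: step 4 state = step 2 state; never stabilizes
  -> state at step 30: (30-2) mod 2 = 0, same as step 2 -> [5 5 7 5]

Answer: 5 5 7 5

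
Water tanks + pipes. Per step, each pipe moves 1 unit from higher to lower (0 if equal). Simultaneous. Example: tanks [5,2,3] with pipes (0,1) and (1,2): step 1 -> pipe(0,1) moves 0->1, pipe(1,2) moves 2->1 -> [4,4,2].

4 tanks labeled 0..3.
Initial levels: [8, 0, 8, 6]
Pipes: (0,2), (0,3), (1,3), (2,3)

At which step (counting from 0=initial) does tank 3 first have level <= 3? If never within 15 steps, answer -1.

Step 1: flows [0=2,0->3,3->1,2->3] -> levels [7 1 7 7]
Step 2: flows [0=2,0=3,3->1,2=3] -> levels [7 2 7 6]
Step 3: flows [0=2,0->3,3->1,2->3] -> levels [6 3 6 7]
Step 4: flows [0=2,3->0,3->1,3->2] -> levels [7 4 7 4]
Step 5: flows [0=2,0->3,1=3,2->3] -> levels [6 4 6 6]
Step 6: flows [0=2,0=3,3->1,2=3] -> levels [6 5 6 5]
Step 7: flows [0=2,0->3,1=3,2->3] -> levels [5 5 5 7]
Step 8: flows [0=2,3->0,3->1,3->2] -> levels [6 6 6 4]
Step 9: flows [0=2,0->3,1->3,2->3] -> levels [5 5 5 7]
  -> period-2 cycle (repeats step 7); tank 3 never drops to <=3
Tank 3 never reaches <=3 within 15 steps

Answer: -1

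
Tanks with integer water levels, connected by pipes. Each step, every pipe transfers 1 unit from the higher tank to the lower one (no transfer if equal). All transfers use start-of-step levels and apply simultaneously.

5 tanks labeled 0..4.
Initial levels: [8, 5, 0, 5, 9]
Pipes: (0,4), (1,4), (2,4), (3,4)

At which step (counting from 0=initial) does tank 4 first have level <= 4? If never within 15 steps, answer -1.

Answer: 5

Derivation:
Step 1: flows [4->0,4->1,4->2,4->3] -> levels [9 6 1 6 5]
Step 2: flows [0->4,1->4,4->2,3->4] -> levels [8 5 2 5 7]
Step 3: flows [0->4,4->1,4->2,4->3] -> levels [7 6 3 6 5]
Step 4: flows [0->4,1->4,4->2,3->4] -> levels [6 5 4 5 7]
Step 5: flows [4->0,4->1,4->2,4->3] -> levels [7 6 5 6 3]
Tank 4 first reaches <=4 at step 5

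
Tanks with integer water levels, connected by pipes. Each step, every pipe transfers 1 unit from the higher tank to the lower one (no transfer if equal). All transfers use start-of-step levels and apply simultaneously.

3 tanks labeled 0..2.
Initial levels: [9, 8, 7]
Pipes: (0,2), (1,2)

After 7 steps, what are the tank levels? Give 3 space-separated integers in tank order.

Answer: 8 7 9

Derivation:
Step 1: flows [0->2,1->2] -> levels [8 7 9]
Step 2: flows [2->0,2->1] -> levels [9 8 7]
  -> period-2 cycle: step 2 state = step 0 state
  -> state at step 7: (7-0) mod 2 = 1, same as step 1 -> [8 7 9]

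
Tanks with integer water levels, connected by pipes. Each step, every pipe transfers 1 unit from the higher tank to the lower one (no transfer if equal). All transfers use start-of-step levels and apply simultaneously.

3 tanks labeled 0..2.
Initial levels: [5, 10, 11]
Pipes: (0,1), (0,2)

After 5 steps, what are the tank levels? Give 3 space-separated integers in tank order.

Answer: 8 9 9

Derivation:
Step 1: flows [1->0,2->0] -> levels [7 9 10]
Step 2: flows [1->0,2->0] -> levels [9 8 9]
Step 3: flows [0->1,0=2] -> levels [8 9 9]
Step 4: flows [1->0,2->0] -> levels [10 8 8]
Step 5: flows [0->1,0->2] -> levels [8 9 9]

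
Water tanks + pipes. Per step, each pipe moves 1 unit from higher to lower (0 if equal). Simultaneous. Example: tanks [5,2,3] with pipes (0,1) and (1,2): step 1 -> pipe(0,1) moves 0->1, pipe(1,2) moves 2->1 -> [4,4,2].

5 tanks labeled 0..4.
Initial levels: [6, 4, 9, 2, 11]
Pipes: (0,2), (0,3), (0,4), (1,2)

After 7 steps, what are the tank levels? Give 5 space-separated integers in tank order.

Step 1: flows [2->0,0->3,4->0,2->1] -> levels [7 5 7 3 10]
Step 2: flows [0=2,0->3,4->0,2->1] -> levels [7 6 6 4 9]
Step 3: flows [0->2,0->3,4->0,1=2] -> levels [6 6 7 5 8]
Step 4: flows [2->0,0->3,4->0,2->1] -> levels [7 7 5 6 7]
Step 5: flows [0->2,0->3,0=4,1->2] -> levels [5 6 7 7 7]
Step 6: flows [2->0,3->0,4->0,2->1] -> levels [8 7 5 6 6]
Step 7: flows [0->2,0->3,0->4,1->2] -> levels [5 6 7 7 7]

Answer: 5 6 7 7 7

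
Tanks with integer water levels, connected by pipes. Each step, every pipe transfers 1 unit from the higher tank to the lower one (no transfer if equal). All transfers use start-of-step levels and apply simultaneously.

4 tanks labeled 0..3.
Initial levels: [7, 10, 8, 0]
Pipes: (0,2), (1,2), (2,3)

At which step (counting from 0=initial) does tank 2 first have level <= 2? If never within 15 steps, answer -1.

Step 1: flows [2->0,1->2,2->3] -> levels [8 9 7 1]
Step 2: flows [0->2,1->2,2->3] -> levels [7 8 8 2]
Step 3: flows [2->0,1=2,2->3] -> levels [8 8 6 3]
Step 4: flows [0->2,1->2,2->3] -> levels [7 7 7 4]
Step 5: flows [0=2,1=2,2->3] -> levels [7 7 6 5]
Step 6: flows [0->2,1->2,2->3] -> levels [6 6 7 6]
Step 7: flows [2->0,2->1,2->3] -> levels [7 7 4 7]
Step 8: flows [0->2,1->2,3->2] -> levels [6 6 7 6]
  -> period-2 cycle (repeats step 6); tank 2 never drops to <=2
Tank 2 never reaches <=2 within 15 steps

Answer: -1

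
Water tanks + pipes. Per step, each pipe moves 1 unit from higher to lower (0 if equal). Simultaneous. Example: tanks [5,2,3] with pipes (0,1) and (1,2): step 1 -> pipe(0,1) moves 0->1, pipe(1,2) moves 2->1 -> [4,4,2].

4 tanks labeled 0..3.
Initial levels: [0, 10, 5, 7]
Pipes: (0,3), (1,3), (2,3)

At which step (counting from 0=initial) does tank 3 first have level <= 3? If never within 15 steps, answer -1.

Answer: -1

Derivation:
Step 1: flows [3->0,1->3,3->2] -> levels [1 9 6 6]
Step 2: flows [3->0,1->3,2=3] -> levels [2 8 6 6]
Step 3: flows [3->0,1->3,2=3] -> levels [3 7 6 6]
Step 4: flows [3->0,1->3,2=3] -> levels [4 6 6 6]
Step 5: flows [3->0,1=3,2=3] -> levels [5 6 6 5]
Step 6: flows [0=3,1->3,2->3] -> levels [5 5 5 7]
Step 7: flows [3->0,3->1,3->2] -> levels [6 6 6 4]
Step 8: flows [0->3,1->3,2->3] -> levels [5 5 5 7]
  -> period-2 cycle (repeats step 6); tank 3 never drops to <=3
Tank 3 never reaches <=3 within 15 steps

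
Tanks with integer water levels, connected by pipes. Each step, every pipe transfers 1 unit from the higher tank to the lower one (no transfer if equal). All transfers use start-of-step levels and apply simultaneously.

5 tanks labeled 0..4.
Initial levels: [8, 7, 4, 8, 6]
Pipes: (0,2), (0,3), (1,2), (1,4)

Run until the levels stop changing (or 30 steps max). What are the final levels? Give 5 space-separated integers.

Answer: 8 7 6 6 6

Derivation:
Step 1: flows [0->2,0=3,1->2,1->4] -> levels [7 5 6 8 7]
Step 2: flows [0->2,3->0,2->1,4->1] -> levels [7 7 6 7 6]
Step 3: flows [0->2,0=3,1->2,1->4] -> levels [6 5 8 7 7]
Step 4: flows [2->0,3->0,2->1,4->1] -> levels [8 7 6 6 6]
Step 5: flows [0->2,0->3,1->2,1->4] -> levels [6 5 8 7 7]
  -> period-2 cycle: step 5 state = step 3 state; never stabilizes
  -> state at step 30: (30-3) mod 2 = 1, same as step 4 -> [8 7 6 6 6]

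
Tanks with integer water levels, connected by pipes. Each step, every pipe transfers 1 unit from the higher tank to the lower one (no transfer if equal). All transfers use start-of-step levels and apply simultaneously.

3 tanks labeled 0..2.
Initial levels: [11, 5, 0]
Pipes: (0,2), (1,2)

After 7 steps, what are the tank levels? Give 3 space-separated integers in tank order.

Answer: 6 6 4

Derivation:
Step 1: flows [0->2,1->2] -> levels [10 4 2]
Step 2: flows [0->2,1->2] -> levels [9 3 4]
Step 3: flows [0->2,2->1] -> levels [8 4 4]
Step 4: flows [0->2,1=2] -> levels [7 4 5]
Step 5: flows [0->2,2->1] -> levels [6 5 5]
Step 6: flows [0->2,1=2] -> levels [5 5 6]
Step 7: flows [2->0,2->1] -> levels [6 6 4]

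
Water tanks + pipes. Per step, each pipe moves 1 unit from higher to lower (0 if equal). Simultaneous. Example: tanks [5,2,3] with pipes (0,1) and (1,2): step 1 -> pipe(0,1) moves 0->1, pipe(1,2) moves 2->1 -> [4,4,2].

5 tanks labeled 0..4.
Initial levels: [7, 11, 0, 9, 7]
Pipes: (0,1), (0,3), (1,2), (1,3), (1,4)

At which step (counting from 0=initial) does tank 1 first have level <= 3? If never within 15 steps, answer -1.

Step 1: flows [1->0,3->0,1->2,1->3,1->4] -> levels [9 7 1 9 8]
Step 2: flows [0->1,0=3,1->2,3->1,4->1] -> levels [8 9 2 8 7]
Step 3: flows [1->0,0=3,1->2,1->3,1->4] -> levels [9 5 3 9 8]
Step 4: flows [0->1,0=3,1->2,3->1,4->1] -> levels [8 7 4 8 7]
Step 5: flows [0->1,0=3,1->2,3->1,1=4] -> levels [7 8 5 7 7]
Step 6: flows [1->0,0=3,1->2,1->3,1->4] -> levels [8 4 6 8 8]
Step 7: flows [0->1,0=3,2->1,3->1,4->1] -> levels [7 8 5 7 7]
  -> period-2 cycle (repeats step 5); tank 1 never drops to <=3
Tank 1 never reaches <=3 within 15 steps

Answer: -1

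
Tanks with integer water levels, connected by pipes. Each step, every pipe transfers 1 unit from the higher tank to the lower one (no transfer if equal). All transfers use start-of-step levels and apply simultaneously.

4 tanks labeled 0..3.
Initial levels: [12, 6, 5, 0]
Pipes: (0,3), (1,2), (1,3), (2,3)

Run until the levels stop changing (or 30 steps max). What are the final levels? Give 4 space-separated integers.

Step 1: flows [0->3,1->2,1->3,2->3] -> levels [11 4 5 3]
Step 2: flows [0->3,2->1,1->3,2->3] -> levels [10 4 3 6]
Step 3: flows [0->3,1->2,3->1,3->2] -> levels [9 4 5 5]
Step 4: flows [0->3,2->1,3->1,2=3] -> levels [8 6 4 5]
Step 5: flows [0->3,1->2,1->3,3->2] -> levels [7 4 6 6]
Step 6: flows [0->3,2->1,3->1,2=3] -> levels [6 6 5 6]
Step 7: flows [0=3,1->2,1=3,3->2] -> levels [6 5 7 5]
Step 8: flows [0->3,2->1,1=3,2->3] -> levels [5 6 5 7]
Step 9: flows [3->0,1->2,3->1,3->2] -> levels [6 6 7 4]
Step 10: flows [0->3,2->1,1->3,2->3] -> levels [5 6 5 7]
  -> period-2 cycle: step 10 state = step 8 state; never stabilizes
  -> state at step 30: (30-8) mod 2 = 0, same as step 8 -> [5 6 5 7]

Answer: 5 6 5 7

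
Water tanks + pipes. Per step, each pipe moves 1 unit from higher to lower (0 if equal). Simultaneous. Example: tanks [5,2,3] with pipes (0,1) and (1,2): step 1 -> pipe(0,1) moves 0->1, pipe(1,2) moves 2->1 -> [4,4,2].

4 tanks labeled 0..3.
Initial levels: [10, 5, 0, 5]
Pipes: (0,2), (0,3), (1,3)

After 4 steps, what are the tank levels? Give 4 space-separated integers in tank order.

Answer: 5 6 4 5

Derivation:
Step 1: flows [0->2,0->3,1=3] -> levels [8 5 1 6]
Step 2: flows [0->2,0->3,3->1] -> levels [6 6 2 6]
Step 3: flows [0->2,0=3,1=3] -> levels [5 6 3 6]
Step 4: flows [0->2,3->0,1=3] -> levels [5 6 4 5]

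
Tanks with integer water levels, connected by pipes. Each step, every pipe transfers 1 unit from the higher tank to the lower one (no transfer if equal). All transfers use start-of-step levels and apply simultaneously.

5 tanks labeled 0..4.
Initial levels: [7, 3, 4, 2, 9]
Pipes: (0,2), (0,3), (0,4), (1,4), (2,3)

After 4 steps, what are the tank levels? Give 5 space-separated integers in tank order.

Answer: 5 5 5 5 5

Derivation:
Step 1: flows [0->2,0->3,4->0,4->1,2->3] -> levels [6 4 4 4 7]
Step 2: flows [0->2,0->3,4->0,4->1,2=3] -> levels [5 5 5 5 5]
Step 3: flows [0=2,0=3,0=4,1=4,2=3] -> levels [5 5 5 5 5]
  -> stable; steps 4..4 unchanged -> [5 5 5 5 5]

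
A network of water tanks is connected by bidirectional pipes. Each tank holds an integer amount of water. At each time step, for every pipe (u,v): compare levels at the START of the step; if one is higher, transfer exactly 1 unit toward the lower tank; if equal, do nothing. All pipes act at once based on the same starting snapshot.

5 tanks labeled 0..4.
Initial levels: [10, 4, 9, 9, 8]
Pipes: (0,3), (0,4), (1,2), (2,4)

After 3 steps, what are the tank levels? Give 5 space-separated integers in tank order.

Answer: 8 7 7 10 8

Derivation:
Step 1: flows [0->3,0->4,2->1,2->4] -> levels [8 5 7 10 10]
Step 2: flows [3->0,4->0,2->1,4->2] -> levels [10 6 7 9 8]
Step 3: flows [0->3,0->4,2->1,4->2] -> levels [8 7 7 10 8]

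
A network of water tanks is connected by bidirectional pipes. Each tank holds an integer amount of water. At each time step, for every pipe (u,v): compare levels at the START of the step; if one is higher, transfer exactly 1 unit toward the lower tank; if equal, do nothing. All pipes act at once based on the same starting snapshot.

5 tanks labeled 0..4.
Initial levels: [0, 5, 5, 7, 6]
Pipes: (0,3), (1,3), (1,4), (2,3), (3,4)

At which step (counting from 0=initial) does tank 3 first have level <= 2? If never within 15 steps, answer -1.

Step 1: flows [3->0,3->1,4->1,3->2,3->4] -> levels [1 7 6 3 6]
Step 2: flows [3->0,1->3,1->4,2->3,4->3] -> levels [2 5 5 5 6]
Step 3: flows [3->0,1=3,4->1,2=3,4->3] -> levels [3 6 5 5 4]
Step 4: flows [3->0,1->3,1->4,2=3,3->4] -> levels [4 4 5 4 6]
Step 5: flows [0=3,1=3,4->1,2->3,4->3] -> levels [4 5 4 6 4]
Step 6: flows [3->0,3->1,1->4,3->2,3->4] -> levels [5 5 5 2 6]
Tank 3 first reaches <=2 at step 6

Answer: 6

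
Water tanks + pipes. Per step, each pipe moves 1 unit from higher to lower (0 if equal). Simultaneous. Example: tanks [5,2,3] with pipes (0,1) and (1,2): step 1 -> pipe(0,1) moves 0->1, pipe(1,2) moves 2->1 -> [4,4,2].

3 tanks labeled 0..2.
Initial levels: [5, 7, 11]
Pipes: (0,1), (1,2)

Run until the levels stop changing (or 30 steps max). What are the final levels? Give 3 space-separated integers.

Answer: 8 7 8

Derivation:
Step 1: flows [1->0,2->1] -> levels [6 7 10]
Step 2: flows [1->0,2->1] -> levels [7 7 9]
Step 3: flows [0=1,2->1] -> levels [7 8 8]
Step 4: flows [1->0,1=2] -> levels [8 7 8]
Step 5: flows [0->1,2->1] -> levels [7 9 7]
Step 6: flows [1->0,1->2] -> levels [8 7 8]
  -> period-2 cycle: step 6 state = step 4 state; never stabilizes
  -> state at step 30: (30-4) mod 2 = 0, same as step 4 -> [8 7 8]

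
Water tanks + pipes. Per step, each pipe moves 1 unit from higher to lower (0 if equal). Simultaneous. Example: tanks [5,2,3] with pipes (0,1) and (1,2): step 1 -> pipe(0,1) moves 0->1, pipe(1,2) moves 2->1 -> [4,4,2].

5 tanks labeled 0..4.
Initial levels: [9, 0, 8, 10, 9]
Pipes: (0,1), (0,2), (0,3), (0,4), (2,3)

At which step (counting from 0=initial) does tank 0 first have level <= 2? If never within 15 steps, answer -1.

Answer: -1

Derivation:
Step 1: flows [0->1,0->2,3->0,0=4,3->2] -> levels [8 1 10 8 9]
Step 2: flows [0->1,2->0,0=3,4->0,2->3] -> levels [9 2 8 9 8]
Step 3: flows [0->1,0->2,0=3,0->4,3->2] -> levels [6 3 10 8 9]
Step 4: flows [0->1,2->0,3->0,4->0,2->3] -> levels [8 4 8 8 8]
Step 5: flows [0->1,0=2,0=3,0=4,2=3] -> levels [7 5 8 8 8]
Step 6: flows [0->1,2->0,3->0,4->0,2=3] -> levels [9 6 7 7 7]
Step 7: flows [0->1,0->2,0->3,0->4,2=3] -> levels [5 7 8 8 8]
Step 8: flows [1->0,2->0,3->0,4->0,2=3] -> levels [9 6 7 7 7]
  -> period-2 cycle (repeats step 6); tank 0 never drops to <=2
Tank 0 never reaches <=2 within 15 steps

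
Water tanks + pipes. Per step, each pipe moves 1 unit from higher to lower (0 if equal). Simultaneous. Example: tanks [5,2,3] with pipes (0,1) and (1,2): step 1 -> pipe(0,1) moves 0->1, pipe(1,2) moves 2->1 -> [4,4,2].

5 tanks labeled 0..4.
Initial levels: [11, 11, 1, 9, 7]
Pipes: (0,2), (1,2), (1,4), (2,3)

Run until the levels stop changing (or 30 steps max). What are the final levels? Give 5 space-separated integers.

Answer: 8 9 7 8 7

Derivation:
Step 1: flows [0->2,1->2,1->4,3->2] -> levels [10 9 4 8 8]
Step 2: flows [0->2,1->2,1->4,3->2] -> levels [9 7 7 7 9]
Step 3: flows [0->2,1=2,4->1,2=3] -> levels [8 8 8 7 8]
Step 4: flows [0=2,1=2,1=4,2->3] -> levels [8 8 7 8 8]
Step 5: flows [0->2,1->2,1=4,3->2] -> levels [7 7 10 7 8]
Step 6: flows [2->0,2->1,4->1,2->3] -> levels [8 9 7 8 7]
Step 7: flows [0->2,1->2,1->4,3->2] -> levels [7 7 10 7 8]
  -> period-2 cycle: step 7 state = step 5 state; never stabilizes
  -> state at step 30: (30-5) mod 2 = 1, same as step 6 -> [8 9 7 8 7]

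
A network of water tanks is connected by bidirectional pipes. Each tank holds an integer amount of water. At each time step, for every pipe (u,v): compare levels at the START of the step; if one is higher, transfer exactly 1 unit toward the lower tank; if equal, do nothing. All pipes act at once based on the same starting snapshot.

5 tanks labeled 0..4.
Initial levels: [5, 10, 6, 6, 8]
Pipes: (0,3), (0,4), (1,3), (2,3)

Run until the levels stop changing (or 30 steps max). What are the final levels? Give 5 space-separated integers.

Step 1: flows [3->0,4->0,1->3,2=3] -> levels [7 9 6 6 7]
Step 2: flows [0->3,0=4,1->3,2=3] -> levels [6 8 6 8 7]
Step 3: flows [3->0,4->0,1=3,3->2] -> levels [8 8 7 6 6]
Step 4: flows [0->3,0->4,1->3,2->3] -> levels [6 7 6 9 7]
Step 5: flows [3->0,4->0,3->1,3->2] -> levels [8 8 7 6 6]
  -> period-2 cycle: step 5 state = step 3 state; never stabilizes
  -> state at step 30: (30-3) mod 2 = 1, same as step 4 -> [6 7 6 9 7]

Answer: 6 7 6 9 7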